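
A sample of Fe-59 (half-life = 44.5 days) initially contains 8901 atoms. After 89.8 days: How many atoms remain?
N = N₀(1/2)^(t/t½) = 2198 atoms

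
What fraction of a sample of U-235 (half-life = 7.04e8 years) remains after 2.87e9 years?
N/N₀ = (1/2)^(t/t½) = 0.05926 = 5.93%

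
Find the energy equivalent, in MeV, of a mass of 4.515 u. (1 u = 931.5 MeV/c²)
E = mc² = 4206 MeV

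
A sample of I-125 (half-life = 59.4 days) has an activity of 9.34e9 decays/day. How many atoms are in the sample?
N = A/λ = 8.004e11 atoms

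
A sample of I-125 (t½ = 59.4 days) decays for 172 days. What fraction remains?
N/N₀ = (1/2)^(t/t½) = 0.1344 = 13.4%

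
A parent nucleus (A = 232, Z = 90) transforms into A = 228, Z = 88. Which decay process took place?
ΔA = -4, ΔZ = -2 ⇒ alpha decay (α)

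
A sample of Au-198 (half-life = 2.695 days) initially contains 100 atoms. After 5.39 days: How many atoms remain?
N = N₀(1/2)^(t/t½) = 25 atoms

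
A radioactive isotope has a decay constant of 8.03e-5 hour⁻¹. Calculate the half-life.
t½ = ln(2)/λ = 8632 hours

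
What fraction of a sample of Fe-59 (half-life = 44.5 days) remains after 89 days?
N/N₀ = (1/2)^(t/t½) = 0.25 = 25%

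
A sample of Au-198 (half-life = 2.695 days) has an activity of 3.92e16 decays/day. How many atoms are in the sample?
N = A/λ = 1.524e17 atoms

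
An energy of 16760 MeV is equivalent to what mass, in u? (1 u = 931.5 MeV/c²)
m = E/c² = 17.99 u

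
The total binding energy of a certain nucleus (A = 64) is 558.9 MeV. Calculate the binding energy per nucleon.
B.E./A = 558.9/64 = 8.733 MeV/nucleon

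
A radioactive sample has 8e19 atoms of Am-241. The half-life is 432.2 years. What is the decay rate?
A = λN = 1.283e17 decays/year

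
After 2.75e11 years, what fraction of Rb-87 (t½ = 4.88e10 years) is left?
N/N₀ = (1/2)^(t/t½) = 0.02012 = 2.01%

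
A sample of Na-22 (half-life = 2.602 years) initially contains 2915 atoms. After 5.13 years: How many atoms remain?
N = N₀(1/2)^(t/t½) = 743.3 atoms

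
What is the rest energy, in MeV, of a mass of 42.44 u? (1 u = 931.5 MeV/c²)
E = mc² = 39530 MeV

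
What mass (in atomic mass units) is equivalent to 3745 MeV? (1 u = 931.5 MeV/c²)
m = E/c² = 4.02 u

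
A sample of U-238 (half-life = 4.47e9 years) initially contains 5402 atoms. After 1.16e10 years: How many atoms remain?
N = N₀(1/2)^(t/t½) = 894 atoms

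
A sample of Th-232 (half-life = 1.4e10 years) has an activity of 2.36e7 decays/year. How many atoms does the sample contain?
N = A/λ = 4.767e17 atoms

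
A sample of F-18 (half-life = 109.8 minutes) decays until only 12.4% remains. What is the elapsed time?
t = t½ × log₂(N₀/N) = 330.7 minutes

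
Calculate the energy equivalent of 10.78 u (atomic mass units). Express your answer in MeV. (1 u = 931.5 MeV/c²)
E = mc² = 10040 MeV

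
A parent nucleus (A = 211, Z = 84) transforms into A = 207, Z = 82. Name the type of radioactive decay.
ΔA = -4, ΔZ = -2 ⇒ alpha decay (α)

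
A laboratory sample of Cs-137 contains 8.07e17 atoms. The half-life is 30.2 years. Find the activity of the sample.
A = λN = 1.852e16 decays/year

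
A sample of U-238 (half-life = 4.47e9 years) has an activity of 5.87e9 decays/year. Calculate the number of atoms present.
N = A/λ = 3.785e19 atoms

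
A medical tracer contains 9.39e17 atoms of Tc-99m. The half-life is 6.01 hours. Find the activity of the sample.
A = λN = 1.083e17 decays/hour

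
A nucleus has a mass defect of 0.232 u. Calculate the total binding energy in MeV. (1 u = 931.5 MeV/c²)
B.E. = Δm × 931.5 = 216.1 MeV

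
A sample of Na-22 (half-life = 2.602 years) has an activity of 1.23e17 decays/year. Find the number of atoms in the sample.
N = A/λ = 4.617e17 atoms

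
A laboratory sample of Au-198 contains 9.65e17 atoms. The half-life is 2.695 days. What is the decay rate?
A = λN = 2.482e17 decays/day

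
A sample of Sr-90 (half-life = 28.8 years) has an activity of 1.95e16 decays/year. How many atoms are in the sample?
N = A/λ = 8.102e17 atoms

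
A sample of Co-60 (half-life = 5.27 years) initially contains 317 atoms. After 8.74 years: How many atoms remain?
N = N₀(1/2)^(t/t½) = 100.4 atoms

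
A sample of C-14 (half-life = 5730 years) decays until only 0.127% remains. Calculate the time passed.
t = t½ × log₂(N₀/N) = 55130 years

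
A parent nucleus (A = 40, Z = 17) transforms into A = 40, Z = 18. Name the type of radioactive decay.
ΔA = 0, ΔZ = +1 ⇒ beta-minus decay (β⁻)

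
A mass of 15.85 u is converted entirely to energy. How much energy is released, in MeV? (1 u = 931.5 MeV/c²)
E = mc² = 14760 MeV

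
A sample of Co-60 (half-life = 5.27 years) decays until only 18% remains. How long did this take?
t = t½ × log₂(N₀/N) = 13.04 years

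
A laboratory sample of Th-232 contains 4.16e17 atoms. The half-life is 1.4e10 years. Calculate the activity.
A = λN = 2.06e7 decays/year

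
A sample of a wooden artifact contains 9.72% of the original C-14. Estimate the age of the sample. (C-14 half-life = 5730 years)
Age = t½ × log₂(1/ratio) = 19270 years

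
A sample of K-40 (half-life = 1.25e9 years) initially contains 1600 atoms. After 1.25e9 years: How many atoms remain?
N = N₀(1/2)^(t/t½) = 800 atoms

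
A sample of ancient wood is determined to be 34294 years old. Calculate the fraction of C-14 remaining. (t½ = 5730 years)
N/N₀ = (1/2)^(t/t½) = 0.01579 = 1.58%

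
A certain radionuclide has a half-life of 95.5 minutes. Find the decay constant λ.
λ = ln(2)/t½ = 0.007258 minute⁻¹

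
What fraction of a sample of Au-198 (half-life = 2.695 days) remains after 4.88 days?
N/N₀ = (1/2)^(t/t½) = 0.285 = 28.5%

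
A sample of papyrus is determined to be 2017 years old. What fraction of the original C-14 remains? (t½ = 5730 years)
N/N₀ = (1/2)^(t/t½) = 0.7835 = 78.3%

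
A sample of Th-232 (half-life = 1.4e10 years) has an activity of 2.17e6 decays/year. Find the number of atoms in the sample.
N = A/λ = 4.383e16 atoms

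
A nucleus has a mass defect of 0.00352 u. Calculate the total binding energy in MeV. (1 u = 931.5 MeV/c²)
B.E. = Δm × 931.5 = 3.279 MeV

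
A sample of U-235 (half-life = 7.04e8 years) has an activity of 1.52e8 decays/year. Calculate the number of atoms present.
N = A/λ = 1.544e17 atoms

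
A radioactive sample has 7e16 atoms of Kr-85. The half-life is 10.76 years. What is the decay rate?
A = λN = 4.509e15 decays/year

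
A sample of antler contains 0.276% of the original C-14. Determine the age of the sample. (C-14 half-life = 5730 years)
Age = t½ × log₂(1/ratio) = 48710 years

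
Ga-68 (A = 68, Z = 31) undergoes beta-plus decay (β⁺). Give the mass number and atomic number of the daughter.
Daughter: A = 68, Z = 30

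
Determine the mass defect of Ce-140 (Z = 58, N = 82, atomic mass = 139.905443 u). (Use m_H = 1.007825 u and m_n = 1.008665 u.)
Δm = Z·m_H + N·m_n − M = 1.259 u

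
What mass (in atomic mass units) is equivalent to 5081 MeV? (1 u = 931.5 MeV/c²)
m = E/c² = 5.455 u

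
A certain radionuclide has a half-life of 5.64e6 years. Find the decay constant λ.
λ = ln(2)/t½ = 1.229e-7 year⁻¹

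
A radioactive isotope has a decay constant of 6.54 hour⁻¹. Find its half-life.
t½ = ln(2)/λ = 0.106 hours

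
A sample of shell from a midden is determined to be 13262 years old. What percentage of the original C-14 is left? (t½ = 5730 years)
N/N₀ = (1/2)^(t/t½) = 0.201 = 20.1%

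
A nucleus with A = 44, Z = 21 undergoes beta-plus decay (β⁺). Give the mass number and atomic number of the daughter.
Daughter: A = 44, Z = 20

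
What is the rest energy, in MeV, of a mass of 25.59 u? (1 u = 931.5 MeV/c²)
E = mc² = 23840 MeV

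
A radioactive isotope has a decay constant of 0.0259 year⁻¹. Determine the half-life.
t½ = ln(2)/λ = 26.76 years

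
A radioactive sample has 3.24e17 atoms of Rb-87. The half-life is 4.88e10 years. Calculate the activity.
A = λN = 4.602e6 decays/year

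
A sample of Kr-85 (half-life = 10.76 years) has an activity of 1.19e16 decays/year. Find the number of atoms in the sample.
N = A/λ = 1.847e17 atoms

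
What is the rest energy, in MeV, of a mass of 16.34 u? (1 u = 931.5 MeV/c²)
E = mc² = 15220 MeV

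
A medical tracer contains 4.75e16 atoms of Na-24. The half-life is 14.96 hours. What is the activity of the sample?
A = λN = 2.201e15 decays/hour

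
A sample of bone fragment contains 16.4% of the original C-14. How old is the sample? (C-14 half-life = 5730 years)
Age = t½ × log₂(1/ratio) = 14950 years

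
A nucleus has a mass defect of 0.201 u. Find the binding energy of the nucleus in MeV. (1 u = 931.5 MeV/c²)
B.E. = Δm × 931.5 = 187.2 MeV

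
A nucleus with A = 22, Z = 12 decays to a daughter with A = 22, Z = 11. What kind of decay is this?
ΔA = 0, ΔZ = -1 ⇒ beta-plus decay (β⁺) or electron capture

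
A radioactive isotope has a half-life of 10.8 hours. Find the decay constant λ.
λ = ln(2)/t½ = 0.06418 hour⁻¹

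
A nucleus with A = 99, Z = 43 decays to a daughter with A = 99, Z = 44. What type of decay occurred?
ΔA = 0, ΔZ = +1 ⇒ beta-minus decay (β⁻)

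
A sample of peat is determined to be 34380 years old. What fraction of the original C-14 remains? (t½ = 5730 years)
N/N₀ = (1/2)^(t/t½) = 0.01562 = 1.56%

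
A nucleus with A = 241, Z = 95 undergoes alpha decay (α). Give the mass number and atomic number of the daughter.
Daughter: A = 237, Z = 93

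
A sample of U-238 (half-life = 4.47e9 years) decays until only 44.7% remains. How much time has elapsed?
t = t½ × log₂(N₀/N) = 5.193e9 years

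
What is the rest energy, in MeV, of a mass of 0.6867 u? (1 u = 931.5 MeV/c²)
E = mc² = 639.7 MeV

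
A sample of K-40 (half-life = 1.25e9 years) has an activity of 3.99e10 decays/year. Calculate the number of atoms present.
N = A/λ = 7.195e19 atoms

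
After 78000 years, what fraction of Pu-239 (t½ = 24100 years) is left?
N/N₀ = (1/2)^(t/t½) = 0.1061 = 10.6%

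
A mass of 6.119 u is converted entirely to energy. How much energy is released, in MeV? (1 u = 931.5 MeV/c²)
E = mc² = 5700 MeV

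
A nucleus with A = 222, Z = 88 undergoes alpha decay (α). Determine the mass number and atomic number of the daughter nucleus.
Daughter: A = 218, Z = 86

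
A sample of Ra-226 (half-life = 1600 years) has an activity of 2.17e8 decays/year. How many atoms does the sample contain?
N = A/λ = 5.009e11 atoms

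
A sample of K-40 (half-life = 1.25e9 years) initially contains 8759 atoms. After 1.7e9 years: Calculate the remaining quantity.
N = N₀(1/2)^(t/t½) = 3412 atoms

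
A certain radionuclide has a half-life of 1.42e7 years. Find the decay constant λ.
λ = ln(2)/t½ = 4.881e-8 year⁻¹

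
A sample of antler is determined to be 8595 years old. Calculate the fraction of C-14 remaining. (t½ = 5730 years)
N/N₀ = (1/2)^(t/t½) = 0.3536 = 35.4%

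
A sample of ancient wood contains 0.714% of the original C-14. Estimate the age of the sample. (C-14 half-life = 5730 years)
Age = t½ × log₂(1/ratio) = 40850 years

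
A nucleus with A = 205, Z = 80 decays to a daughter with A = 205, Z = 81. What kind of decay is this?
ΔA = 0, ΔZ = +1 ⇒ beta-minus decay (β⁻)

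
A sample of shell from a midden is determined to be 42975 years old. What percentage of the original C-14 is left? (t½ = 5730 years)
N/N₀ = (1/2)^(t/t½) = 0.005524 = 0.552%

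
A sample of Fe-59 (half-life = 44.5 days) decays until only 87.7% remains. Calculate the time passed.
t = t½ × log₂(N₀/N) = 8.426 days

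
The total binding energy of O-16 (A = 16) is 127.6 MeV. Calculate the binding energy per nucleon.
B.E./A = 127.6/16 = 7.975 MeV/nucleon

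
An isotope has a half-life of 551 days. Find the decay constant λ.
λ = ln(2)/t½ = 0.001258 day⁻¹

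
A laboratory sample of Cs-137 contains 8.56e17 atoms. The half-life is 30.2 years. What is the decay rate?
A = λN = 1.965e16 decays/year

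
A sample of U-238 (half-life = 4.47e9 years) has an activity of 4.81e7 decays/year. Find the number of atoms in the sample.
N = A/λ = 3.102e17 atoms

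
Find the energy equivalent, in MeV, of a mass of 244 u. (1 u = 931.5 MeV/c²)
E = mc² = 2.273e5 MeV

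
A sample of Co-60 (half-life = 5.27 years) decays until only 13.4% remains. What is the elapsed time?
t = t½ × log₂(N₀/N) = 15.28 years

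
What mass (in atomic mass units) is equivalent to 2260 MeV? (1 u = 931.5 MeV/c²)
m = E/c² = 2.426 u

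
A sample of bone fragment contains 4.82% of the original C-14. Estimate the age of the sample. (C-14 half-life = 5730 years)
Age = t½ × log₂(1/ratio) = 25070 years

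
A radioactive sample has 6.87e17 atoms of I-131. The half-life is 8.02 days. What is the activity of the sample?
A = λN = 5.938e16 decays/day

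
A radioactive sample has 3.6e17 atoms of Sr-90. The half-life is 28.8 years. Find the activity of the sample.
A = λN = 8.664e15 decays/year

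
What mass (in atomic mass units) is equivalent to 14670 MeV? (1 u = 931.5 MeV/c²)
m = E/c² = 15.75 u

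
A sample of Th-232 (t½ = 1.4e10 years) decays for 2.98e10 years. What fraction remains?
N/N₀ = (1/2)^(t/t½) = 0.2287 = 22.9%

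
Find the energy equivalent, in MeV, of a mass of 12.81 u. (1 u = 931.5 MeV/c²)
E = mc² = 11930 MeV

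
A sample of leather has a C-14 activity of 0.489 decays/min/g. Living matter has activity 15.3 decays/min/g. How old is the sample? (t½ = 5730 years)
Age = t½ × log₂(A₀/A) = 28460 years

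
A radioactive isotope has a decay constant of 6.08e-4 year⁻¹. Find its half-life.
t½ = ln(2)/λ = 1140 years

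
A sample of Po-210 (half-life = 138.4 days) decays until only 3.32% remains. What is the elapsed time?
t = t½ × log₂(N₀/N) = 679.9 days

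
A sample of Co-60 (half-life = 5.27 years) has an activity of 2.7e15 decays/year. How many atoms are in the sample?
N = A/λ = 2.053e16 atoms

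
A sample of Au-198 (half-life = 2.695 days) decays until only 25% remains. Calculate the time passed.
t = t½ × log₂(N₀/N) = 5.39 days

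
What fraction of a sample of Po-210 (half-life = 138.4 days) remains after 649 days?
N/N₀ = (1/2)^(t/t½) = 0.03876 = 3.88%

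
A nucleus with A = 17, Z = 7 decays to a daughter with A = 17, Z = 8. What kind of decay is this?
ΔA = 0, ΔZ = +1 ⇒ beta-minus decay (β⁻)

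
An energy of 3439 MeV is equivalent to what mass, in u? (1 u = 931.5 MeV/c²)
m = E/c² = 3.692 u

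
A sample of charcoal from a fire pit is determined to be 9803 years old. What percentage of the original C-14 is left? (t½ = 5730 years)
N/N₀ = (1/2)^(t/t½) = 0.3055 = 30.5%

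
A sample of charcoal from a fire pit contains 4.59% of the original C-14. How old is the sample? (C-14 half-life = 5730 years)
Age = t½ × log₂(1/ratio) = 25470 years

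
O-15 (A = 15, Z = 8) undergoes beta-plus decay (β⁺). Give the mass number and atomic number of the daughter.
Daughter: A = 15, Z = 7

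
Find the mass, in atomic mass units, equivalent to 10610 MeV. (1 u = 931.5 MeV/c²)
m = E/c² = 11.39 u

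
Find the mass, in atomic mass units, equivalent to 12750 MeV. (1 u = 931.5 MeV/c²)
m = E/c² = 13.69 u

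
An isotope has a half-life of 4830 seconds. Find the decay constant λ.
λ = ln(2)/t½ = 1.435e-4 second⁻¹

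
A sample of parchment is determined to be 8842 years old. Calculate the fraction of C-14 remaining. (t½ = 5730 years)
N/N₀ = (1/2)^(t/t½) = 0.3431 = 34.3%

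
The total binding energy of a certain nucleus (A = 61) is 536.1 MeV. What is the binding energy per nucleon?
B.E./A = 536.1/61 = 8.789 MeV/nucleon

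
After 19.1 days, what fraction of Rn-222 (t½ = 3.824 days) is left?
N/N₀ = (1/2)^(t/t½) = 0.03136 = 3.14%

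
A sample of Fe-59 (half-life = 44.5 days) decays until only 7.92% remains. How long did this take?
t = t½ × log₂(N₀/N) = 162.8 days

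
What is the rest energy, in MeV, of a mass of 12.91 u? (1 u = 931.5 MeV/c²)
E = mc² = 12030 MeV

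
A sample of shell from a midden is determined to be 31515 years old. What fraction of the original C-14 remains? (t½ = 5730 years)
N/N₀ = (1/2)^(t/t½) = 0.0221 = 2.21%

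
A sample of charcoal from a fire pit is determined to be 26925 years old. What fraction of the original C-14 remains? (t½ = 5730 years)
N/N₀ = (1/2)^(t/t½) = 0.0385 = 3.85%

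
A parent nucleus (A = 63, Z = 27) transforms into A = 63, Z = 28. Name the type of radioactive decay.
ΔA = 0, ΔZ = +1 ⇒ beta-minus decay (β⁻)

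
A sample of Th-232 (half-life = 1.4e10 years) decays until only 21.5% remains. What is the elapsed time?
t = t½ × log₂(N₀/N) = 3.105e10 years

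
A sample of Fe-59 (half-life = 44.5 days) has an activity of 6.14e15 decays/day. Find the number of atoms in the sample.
N = A/λ = 3.942e17 atoms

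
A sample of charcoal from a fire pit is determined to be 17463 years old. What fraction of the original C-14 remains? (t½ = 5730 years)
N/N₀ = (1/2)^(t/t½) = 0.1209 = 12.1%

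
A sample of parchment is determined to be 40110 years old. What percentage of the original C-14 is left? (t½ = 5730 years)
N/N₀ = (1/2)^(t/t½) = 0.007812 = 0.781%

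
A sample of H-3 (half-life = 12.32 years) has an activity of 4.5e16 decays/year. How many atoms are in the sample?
N = A/λ = 7.998e17 atoms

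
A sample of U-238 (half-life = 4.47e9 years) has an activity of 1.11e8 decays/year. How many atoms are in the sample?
N = A/λ = 7.158e17 atoms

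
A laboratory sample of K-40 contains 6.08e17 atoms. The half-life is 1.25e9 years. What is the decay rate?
A = λN = 3.371e8 decays/year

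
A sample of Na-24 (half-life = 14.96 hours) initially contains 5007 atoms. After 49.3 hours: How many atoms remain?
N = N₀(1/2)^(t/t½) = 510 atoms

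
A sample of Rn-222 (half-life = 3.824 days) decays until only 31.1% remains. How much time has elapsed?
t = t½ × log₂(N₀/N) = 6.443 days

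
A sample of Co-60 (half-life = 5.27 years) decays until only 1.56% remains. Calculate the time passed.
t = t½ × log₂(N₀/N) = 31.63 years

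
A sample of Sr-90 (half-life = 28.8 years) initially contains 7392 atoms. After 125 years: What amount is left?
N = N₀(1/2)^(t/t½) = 364.9 atoms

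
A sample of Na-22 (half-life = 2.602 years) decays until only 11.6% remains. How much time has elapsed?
t = t½ × log₂(N₀/N) = 8.087 years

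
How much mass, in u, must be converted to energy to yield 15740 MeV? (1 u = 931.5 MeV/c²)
m = E/c² = 16.9 u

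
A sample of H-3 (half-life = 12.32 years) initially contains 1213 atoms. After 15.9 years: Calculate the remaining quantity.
N = N₀(1/2)^(t/t½) = 495.9 atoms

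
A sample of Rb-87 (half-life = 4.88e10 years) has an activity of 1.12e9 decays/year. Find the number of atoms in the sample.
N = A/λ = 7.885e19 atoms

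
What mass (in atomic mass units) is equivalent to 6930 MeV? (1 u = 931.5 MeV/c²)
m = E/c² = 7.44 u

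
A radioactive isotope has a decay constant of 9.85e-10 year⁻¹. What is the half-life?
t½ = ln(2)/λ = 7.037e8 years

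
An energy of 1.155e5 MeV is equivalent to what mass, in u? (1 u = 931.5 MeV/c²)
m = E/c² = 124 u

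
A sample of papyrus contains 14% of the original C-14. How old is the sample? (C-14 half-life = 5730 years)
Age = t½ × log₂(1/ratio) = 16250 years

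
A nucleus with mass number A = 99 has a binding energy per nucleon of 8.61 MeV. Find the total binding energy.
B.E. = 8.61 × 99 = 852.4 MeV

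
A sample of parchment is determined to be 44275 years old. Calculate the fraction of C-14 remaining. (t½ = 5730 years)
N/N₀ = (1/2)^(t/t½) = 0.00472 = 0.472%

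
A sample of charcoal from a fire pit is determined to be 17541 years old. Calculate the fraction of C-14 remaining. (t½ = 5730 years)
N/N₀ = (1/2)^(t/t½) = 0.1198 = 12%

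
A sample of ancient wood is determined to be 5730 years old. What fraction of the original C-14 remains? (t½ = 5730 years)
N/N₀ = (1/2)^(t/t½) = 0.5 = 50%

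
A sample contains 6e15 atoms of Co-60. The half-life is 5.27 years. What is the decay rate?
A = λN = 7.892e14 decays/year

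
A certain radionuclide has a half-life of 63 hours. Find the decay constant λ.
λ = ln(2)/t½ = 0.011 hour⁻¹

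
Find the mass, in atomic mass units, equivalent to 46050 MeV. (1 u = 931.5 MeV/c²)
m = E/c² = 49.44 u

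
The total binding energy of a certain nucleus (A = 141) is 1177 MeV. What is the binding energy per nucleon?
B.E./A = 1177/141 = 8.348 MeV/nucleon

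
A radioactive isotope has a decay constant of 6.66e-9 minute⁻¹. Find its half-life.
t½ = ln(2)/λ = 1.041e8 minutes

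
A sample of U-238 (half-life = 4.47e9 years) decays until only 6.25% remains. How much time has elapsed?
t = t½ × log₂(N₀/N) = 1.788e10 years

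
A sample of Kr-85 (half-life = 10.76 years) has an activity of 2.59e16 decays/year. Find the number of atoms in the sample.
N = A/λ = 4.021e17 atoms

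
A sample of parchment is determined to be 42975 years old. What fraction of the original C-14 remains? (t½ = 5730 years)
N/N₀ = (1/2)^(t/t½) = 0.005524 = 0.552%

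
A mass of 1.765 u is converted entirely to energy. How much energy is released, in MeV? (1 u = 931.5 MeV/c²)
E = mc² = 1644 MeV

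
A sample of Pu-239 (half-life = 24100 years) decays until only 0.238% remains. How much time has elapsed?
t = t½ × log₂(N₀/N) = 2.1e5 years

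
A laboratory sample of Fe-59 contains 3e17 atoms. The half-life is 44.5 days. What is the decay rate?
A = λN = 4.673e15 decays/day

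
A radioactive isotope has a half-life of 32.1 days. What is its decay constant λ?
λ = ln(2)/t½ = 0.02159 day⁻¹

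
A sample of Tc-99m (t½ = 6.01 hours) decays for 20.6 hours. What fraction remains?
N/N₀ = (1/2)^(t/t½) = 0.09294 = 9.29%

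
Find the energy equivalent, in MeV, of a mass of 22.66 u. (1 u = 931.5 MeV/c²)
E = mc² = 21110 MeV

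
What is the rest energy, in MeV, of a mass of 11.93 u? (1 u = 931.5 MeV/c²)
E = mc² = 11110 MeV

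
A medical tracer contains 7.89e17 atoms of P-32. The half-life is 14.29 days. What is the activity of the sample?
A = λN = 3.827e16 decays/day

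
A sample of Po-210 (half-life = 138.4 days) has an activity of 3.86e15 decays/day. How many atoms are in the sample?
N = A/λ = 7.707e17 atoms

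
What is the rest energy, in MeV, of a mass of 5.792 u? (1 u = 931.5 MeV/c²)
E = mc² = 5395 MeV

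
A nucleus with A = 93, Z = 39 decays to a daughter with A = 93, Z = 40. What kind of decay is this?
ΔA = 0, ΔZ = +1 ⇒ beta-minus decay (β⁻)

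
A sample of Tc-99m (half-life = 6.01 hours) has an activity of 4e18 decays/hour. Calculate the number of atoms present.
N = A/λ = 3.468e19 atoms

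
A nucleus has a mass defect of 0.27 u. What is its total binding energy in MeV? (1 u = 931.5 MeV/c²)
B.E. = Δm × 931.5 = 251.5 MeV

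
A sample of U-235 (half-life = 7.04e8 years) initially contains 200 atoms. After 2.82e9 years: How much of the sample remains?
N = N₀(1/2)^(t/t½) = 12.45 atoms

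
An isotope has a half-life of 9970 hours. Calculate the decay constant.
λ = ln(2)/t½ = 6.952e-5 hour⁻¹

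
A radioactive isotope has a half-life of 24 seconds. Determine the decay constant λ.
λ = ln(2)/t½ = 0.02888 second⁻¹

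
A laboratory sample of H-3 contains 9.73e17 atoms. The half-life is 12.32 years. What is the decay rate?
A = λN = 5.474e16 decays/year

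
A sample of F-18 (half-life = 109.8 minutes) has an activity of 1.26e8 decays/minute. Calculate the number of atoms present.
N = A/λ = 1.996e10 atoms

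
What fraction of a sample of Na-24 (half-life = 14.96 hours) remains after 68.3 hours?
N/N₀ = (1/2)^(t/t½) = 0.04223 = 4.22%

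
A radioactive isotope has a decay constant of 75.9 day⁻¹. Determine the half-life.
t½ = ln(2)/λ = 0.009132 days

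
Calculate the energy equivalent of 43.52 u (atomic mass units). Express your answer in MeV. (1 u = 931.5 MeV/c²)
E = mc² = 40540 MeV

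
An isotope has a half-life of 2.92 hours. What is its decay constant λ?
λ = ln(2)/t½ = 0.2374 hour⁻¹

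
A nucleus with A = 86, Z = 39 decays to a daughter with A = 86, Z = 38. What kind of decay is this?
ΔA = 0, ΔZ = -1 ⇒ beta-plus decay (β⁺) or electron capture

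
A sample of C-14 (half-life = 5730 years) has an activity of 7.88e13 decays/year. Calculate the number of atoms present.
N = A/λ = 6.514e17 atoms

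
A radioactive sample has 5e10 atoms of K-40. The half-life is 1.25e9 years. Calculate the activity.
A = λN = 27.73 decays/year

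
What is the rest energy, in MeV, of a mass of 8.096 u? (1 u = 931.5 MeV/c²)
E = mc² = 7541 MeV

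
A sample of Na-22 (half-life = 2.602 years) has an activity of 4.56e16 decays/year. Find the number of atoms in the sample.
N = A/λ = 1.712e17 atoms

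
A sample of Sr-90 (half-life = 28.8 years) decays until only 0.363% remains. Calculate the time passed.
t = t½ × log₂(N₀/N) = 233.4 years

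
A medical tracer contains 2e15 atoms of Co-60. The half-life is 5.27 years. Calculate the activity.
A = λN = 2.631e14 decays/year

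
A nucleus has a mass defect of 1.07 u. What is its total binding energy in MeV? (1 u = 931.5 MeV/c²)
B.E. = Δm × 931.5 = 996.7 MeV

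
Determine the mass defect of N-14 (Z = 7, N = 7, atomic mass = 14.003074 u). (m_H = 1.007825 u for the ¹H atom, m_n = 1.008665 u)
Δm = Z·m_H + N·m_n − M = 0.1124 u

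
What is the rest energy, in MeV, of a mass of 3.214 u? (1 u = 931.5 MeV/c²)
E = mc² = 2994 MeV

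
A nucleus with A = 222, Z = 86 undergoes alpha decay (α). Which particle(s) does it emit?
α particle = ⁴₂He (2 protons + 2 neutrons)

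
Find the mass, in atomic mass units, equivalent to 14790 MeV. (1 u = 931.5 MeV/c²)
m = E/c² = 15.88 u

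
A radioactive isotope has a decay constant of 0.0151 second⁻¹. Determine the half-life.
t½ = ln(2)/λ = 45.9 seconds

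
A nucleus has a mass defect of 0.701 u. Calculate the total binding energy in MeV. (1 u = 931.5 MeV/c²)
B.E. = Δm × 931.5 = 653 MeV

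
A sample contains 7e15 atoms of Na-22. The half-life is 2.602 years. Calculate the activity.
A = λN = 1.865e15 decays/year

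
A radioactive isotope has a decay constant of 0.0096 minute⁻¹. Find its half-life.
t½ = ln(2)/λ = 72.2 minutes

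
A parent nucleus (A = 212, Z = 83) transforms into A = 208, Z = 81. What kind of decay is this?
ΔA = -4, ΔZ = -2 ⇒ alpha decay (α)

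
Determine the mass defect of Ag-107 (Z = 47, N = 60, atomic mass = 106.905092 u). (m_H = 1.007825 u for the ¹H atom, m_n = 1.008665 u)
Δm = Z·m_H + N·m_n − M = 0.9826 u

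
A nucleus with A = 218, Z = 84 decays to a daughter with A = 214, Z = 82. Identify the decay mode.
ΔA = -4, ΔZ = -2 ⇒ alpha decay (α)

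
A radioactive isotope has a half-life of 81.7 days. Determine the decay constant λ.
λ = ln(2)/t½ = 0.008484 day⁻¹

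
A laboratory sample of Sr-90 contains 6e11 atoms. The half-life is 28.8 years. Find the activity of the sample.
A = λN = 1.444e10 decays/year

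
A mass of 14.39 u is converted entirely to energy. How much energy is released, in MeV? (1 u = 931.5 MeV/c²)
E = mc² = 13400 MeV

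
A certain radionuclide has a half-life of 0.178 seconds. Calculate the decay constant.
λ = ln(2)/t½ = 3.894 second⁻¹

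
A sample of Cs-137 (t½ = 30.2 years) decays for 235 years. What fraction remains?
N/N₀ = (1/2)^(t/t½) = 0.004545 = 0.455%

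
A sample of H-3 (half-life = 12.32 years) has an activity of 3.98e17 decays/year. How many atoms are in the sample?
N = A/λ = 7.074e18 atoms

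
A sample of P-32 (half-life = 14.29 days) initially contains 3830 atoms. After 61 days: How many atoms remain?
N = N₀(1/2)^(t/t½) = 198.7 atoms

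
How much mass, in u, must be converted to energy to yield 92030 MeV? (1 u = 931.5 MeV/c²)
m = E/c² = 98.8 u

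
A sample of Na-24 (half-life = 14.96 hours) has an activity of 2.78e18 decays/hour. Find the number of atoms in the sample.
N = A/λ = 6e19 atoms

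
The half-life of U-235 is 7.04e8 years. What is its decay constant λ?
λ = ln(2)/t½ = 9.846e-10 year⁻¹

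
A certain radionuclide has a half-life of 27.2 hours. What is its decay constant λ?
λ = ln(2)/t½ = 0.02548 hour⁻¹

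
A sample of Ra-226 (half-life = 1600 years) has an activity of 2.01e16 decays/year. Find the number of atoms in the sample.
N = A/λ = 4.64e19 atoms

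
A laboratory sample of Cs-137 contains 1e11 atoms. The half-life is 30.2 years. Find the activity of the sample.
A = λN = 2.295e9 decays/year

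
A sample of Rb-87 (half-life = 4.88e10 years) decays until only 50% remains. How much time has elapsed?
t = t½ × log₂(N₀/N) = 4.88e10 years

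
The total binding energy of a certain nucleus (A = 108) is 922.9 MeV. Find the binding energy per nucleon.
B.E./A = 922.9/108 = 8.545 MeV/nucleon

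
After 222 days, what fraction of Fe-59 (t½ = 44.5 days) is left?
N/N₀ = (1/2)^(t/t½) = 0.03149 = 3.15%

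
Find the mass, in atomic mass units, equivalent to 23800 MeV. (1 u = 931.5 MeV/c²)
m = E/c² = 25.55 u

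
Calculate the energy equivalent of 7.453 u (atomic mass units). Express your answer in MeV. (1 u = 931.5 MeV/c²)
E = mc² = 6942 MeV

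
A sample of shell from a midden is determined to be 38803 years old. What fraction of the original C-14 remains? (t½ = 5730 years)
N/N₀ = (1/2)^(t/t½) = 0.009151 = 0.915%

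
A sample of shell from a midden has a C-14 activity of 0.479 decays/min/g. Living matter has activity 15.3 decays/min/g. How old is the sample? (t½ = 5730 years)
Age = t½ × log₂(A₀/A) = 28630 years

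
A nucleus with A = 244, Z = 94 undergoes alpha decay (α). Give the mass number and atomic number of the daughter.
Daughter: A = 240, Z = 92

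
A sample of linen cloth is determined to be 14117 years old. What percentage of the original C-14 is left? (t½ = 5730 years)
N/N₀ = (1/2)^(t/t½) = 0.1813 = 18.1%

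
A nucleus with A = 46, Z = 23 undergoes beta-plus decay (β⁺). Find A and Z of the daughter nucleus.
Daughter: A = 46, Z = 22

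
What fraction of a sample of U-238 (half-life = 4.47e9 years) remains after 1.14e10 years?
N/N₀ = (1/2)^(t/t½) = 0.1707 = 17.1%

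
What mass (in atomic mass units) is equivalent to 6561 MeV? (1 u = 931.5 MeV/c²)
m = E/c² = 7.043 u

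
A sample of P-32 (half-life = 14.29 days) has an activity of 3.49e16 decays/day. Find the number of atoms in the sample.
N = A/λ = 7.195e17 atoms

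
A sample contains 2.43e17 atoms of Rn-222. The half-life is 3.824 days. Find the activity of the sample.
A = λN = 4.405e16 decays/day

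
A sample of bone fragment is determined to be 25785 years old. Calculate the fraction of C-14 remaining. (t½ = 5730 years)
N/N₀ = (1/2)^(t/t½) = 0.04419 = 4.42%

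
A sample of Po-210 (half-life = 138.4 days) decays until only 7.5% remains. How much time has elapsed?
t = t½ × log₂(N₀/N) = 517.2 days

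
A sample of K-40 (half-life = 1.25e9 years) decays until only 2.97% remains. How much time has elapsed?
t = t½ × log₂(N₀/N) = 6.342e9 years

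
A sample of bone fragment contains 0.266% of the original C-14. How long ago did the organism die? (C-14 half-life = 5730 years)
Age = t½ × log₂(1/ratio) = 49020 years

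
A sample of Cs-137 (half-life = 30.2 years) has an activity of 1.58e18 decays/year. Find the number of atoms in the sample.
N = A/λ = 6.884e19 atoms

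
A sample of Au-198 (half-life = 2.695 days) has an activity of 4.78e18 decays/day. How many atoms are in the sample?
N = A/λ = 1.858e19 atoms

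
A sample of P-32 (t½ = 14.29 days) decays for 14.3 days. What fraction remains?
N/N₀ = (1/2)^(t/t½) = 0.4998 = 50%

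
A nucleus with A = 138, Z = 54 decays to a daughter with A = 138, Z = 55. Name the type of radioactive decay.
ΔA = 0, ΔZ = +1 ⇒ beta-minus decay (β⁻)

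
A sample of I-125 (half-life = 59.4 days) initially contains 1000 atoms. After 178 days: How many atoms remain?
N = N₀(1/2)^(t/t½) = 125.3 atoms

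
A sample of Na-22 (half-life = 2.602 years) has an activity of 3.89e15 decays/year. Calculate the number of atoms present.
N = A/λ = 1.46e16 atoms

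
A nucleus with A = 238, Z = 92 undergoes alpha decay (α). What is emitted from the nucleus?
α particle = ⁴₂He (2 protons + 2 neutrons)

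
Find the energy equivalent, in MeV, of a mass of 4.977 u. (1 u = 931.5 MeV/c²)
E = mc² = 4636 MeV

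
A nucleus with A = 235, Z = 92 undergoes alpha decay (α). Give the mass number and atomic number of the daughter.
Daughter: A = 231, Z = 90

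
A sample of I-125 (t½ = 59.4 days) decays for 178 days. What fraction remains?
N/N₀ = (1/2)^(t/t½) = 0.1253 = 12.5%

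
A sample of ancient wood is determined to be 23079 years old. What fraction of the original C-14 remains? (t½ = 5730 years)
N/N₀ = (1/2)^(t/t½) = 0.06131 = 6.13%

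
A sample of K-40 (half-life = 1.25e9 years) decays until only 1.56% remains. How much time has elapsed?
t = t½ × log₂(N₀/N) = 7.503e9 years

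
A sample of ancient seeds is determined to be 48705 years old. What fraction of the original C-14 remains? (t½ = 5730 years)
N/N₀ = (1/2)^(t/t½) = 0.002762 = 0.276%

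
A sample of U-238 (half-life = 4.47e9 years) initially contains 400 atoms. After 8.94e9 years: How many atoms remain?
N = N₀(1/2)^(t/t½) = 100 atoms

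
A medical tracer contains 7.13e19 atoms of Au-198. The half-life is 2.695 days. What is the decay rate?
A = λN = 1.834e19 decays/day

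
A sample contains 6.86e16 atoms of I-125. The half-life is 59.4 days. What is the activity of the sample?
A = λN = 8.005e14 decays/day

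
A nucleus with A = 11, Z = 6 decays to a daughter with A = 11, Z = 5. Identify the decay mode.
ΔA = 0, ΔZ = -1 ⇒ beta-plus decay (β⁺) or electron capture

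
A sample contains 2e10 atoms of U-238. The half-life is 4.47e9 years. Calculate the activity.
A = λN = 3.101 decays/year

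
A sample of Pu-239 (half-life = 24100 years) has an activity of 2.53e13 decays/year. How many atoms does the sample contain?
N = A/λ = 8.797e17 atoms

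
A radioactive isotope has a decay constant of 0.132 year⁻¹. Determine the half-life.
t½ = ln(2)/λ = 5.251 years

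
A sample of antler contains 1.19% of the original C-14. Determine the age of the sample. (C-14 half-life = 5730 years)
Age = t½ × log₂(1/ratio) = 36630 years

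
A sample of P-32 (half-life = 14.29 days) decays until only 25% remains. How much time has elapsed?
t = t½ × log₂(N₀/N) = 28.58 days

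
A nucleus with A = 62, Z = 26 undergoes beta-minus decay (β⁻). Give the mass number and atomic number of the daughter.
Daughter: A = 62, Z = 27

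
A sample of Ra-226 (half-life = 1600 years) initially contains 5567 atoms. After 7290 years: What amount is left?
N = N₀(1/2)^(t/t½) = 236.6 atoms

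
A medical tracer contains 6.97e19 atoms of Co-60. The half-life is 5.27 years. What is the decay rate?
A = λN = 9.167e18 decays/year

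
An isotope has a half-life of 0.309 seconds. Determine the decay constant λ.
λ = ln(2)/t½ = 2.243 second⁻¹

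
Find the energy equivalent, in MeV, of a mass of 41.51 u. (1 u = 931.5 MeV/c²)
E = mc² = 38670 MeV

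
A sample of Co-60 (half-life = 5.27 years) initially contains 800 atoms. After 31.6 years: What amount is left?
N = N₀(1/2)^(t/t½) = 12.53 atoms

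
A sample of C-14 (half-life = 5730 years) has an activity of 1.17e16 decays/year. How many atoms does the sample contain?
N = A/λ = 9.672e19 atoms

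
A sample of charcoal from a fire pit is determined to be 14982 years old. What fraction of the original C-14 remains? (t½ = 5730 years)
N/N₀ = (1/2)^(t/t½) = 0.1633 = 16.3%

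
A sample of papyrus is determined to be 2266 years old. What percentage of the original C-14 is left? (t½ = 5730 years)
N/N₀ = (1/2)^(t/t½) = 0.7602 = 76%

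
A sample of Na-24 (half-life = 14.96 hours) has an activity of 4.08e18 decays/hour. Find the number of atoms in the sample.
N = A/λ = 8.806e19 atoms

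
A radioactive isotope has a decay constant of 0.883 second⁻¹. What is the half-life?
t½ = ln(2)/λ = 0.785 seconds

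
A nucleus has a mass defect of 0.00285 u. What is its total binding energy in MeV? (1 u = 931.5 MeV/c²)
B.E. = Δm × 931.5 = 2.655 MeV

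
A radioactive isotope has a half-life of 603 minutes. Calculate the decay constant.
λ = ln(2)/t½ = 0.001149 minute⁻¹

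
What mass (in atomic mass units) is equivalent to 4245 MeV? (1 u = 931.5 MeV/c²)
m = E/c² = 4.557 u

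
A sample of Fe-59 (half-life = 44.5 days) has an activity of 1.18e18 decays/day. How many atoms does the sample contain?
N = A/λ = 7.576e19 atoms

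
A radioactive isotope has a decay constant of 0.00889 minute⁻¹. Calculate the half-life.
t½ = ln(2)/λ = 77.97 minutes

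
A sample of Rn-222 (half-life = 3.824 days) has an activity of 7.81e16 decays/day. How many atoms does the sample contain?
N = A/λ = 4.309e17 atoms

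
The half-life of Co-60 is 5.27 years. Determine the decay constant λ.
λ = ln(2)/t½ = 0.1315 year⁻¹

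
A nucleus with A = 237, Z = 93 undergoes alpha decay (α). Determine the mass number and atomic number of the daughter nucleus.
Daughter: A = 233, Z = 91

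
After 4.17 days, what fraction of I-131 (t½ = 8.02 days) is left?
N/N₀ = (1/2)^(t/t½) = 0.6974 = 69.7%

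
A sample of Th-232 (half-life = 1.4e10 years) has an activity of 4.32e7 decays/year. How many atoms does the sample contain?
N = A/λ = 8.725e17 atoms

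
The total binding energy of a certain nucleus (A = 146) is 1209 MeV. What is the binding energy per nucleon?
B.E./A = 1209/146 = 8.281 MeV/nucleon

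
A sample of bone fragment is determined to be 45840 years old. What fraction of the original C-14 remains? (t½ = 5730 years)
N/N₀ = (1/2)^(t/t½) = 0.003906 = 0.391%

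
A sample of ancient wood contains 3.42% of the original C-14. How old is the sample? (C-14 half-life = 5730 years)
Age = t½ × log₂(1/ratio) = 27900 years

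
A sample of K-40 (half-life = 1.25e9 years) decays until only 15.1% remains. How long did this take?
t = t½ × log₂(N₀/N) = 3.409e9 years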